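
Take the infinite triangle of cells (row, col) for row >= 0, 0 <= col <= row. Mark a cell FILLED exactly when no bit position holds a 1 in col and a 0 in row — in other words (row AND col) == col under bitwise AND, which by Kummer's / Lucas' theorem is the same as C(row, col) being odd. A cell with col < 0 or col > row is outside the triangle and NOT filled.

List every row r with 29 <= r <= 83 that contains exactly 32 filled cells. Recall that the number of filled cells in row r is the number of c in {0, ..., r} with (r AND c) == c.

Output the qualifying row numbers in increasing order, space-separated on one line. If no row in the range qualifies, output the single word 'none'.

Answer: 31 47 55 59 61 62 79

Derivation:
Row r has 2^popcount(r) filled cells, so we need popcount(r) = log2(32) = 5.
Scan r = 29..83 and keep those with exactly 5 one-bits:
r=29=11101 popcount=4 -> skip
r=30=11110 popcount=4 -> skip
r=31=11111 popcount=5 -> KEEP
r=32=100000 popcount=1 -> skip
r=33=100001 popcount=2 -> skip
r=34=100010 popcount=2 -> skip
r=35=100011 popcount=3 -> skip
r=36=100100 popcount=2 -> skip
r=37=100101 popcount=3 -> skip
r=38=100110 popcount=3 -> skip
r=39=100111 popcount=4 -> skip
r=40=101000 popcount=2 -> skip
r=41=101001 popcount=3 -> skip
r=42=101010 popcount=3 -> skip
r=43=101011 popcount=4 -> skip
r=44=101100 popcount=3 -> skip
r=45=101101 popcount=4 -> skip
r=46=101110 popcount=4 -> skip
r=47=101111 popcount=5 -> KEEP
r=48=110000 popcount=2 -> skip
r=49=110001 popcount=3 -> skip
r=50=110010 popcount=3 -> skip
r=51=110011 popcount=4 -> skip
r=52=110100 popcount=3 -> skip
r=53=110101 popcount=4 -> skip
r=54=110110 popcount=4 -> skip
r=55=110111 popcount=5 -> KEEP
r=56=111000 popcount=3 -> skip
r=57=111001 popcount=4 -> skip
r=58=111010 popcount=4 -> skip
r=59=111011 popcount=5 -> KEEP
r=60=111100 popcount=4 -> skip
r=61=111101 popcount=5 -> KEEP
r=62=111110 popcount=5 -> KEEP
r=63=111111 popcount=6 -> skip
r=64=1000000 popcount=1 -> skip
r=65=1000001 popcount=2 -> skip
r=66=1000010 popcount=2 -> skip
r=67=1000011 popcount=3 -> skip
r=68=1000100 popcount=2 -> skip
r=69=1000101 popcount=3 -> skip
r=70=1000110 popcount=3 -> skip
r=71=1000111 popcount=4 -> skip
r=72=1001000 popcount=2 -> skip
r=73=1001001 popcount=3 -> skip
r=74=1001010 popcount=3 -> skip
r=75=1001011 popcount=4 -> skip
r=76=1001100 popcount=3 -> skip
r=77=1001101 popcount=4 -> skip
r=78=1001110 popcount=4 -> skip
r=79=1001111 popcount=5 -> KEEP
r=80=1010000 popcount=2 -> skip
r=81=1010001 popcount=3 -> skip
r=82=1010010 popcount=3 -> skip
r=83=1010011 popcount=4 -> skip
Kept rows: 31 47 55 59 61 62 79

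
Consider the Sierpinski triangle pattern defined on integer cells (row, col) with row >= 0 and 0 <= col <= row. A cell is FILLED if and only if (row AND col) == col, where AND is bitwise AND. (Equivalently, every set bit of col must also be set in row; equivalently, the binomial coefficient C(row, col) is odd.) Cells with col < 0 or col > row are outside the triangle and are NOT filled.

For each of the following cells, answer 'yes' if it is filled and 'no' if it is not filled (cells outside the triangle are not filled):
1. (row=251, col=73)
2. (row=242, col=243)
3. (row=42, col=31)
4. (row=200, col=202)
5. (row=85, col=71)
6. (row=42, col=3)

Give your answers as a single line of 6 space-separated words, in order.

Answer: yes no no no no no

Derivation:
(251,73): row=0b11111011, col=0b1001001, row AND col = 0b1001001 = 73; 73 == 73 -> filled
(242,243): col outside [0, 242] -> not filled
(42,31): row=0b101010, col=0b11111, row AND col = 0b1010 = 10; 10 != 31 -> empty
(200,202): col outside [0, 200] -> not filled
(85,71): row=0b1010101, col=0b1000111, row AND col = 0b1000101 = 69; 69 != 71 -> empty
(42,3): row=0b101010, col=0b11, row AND col = 0b10 = 2; 2 != 3 -> empty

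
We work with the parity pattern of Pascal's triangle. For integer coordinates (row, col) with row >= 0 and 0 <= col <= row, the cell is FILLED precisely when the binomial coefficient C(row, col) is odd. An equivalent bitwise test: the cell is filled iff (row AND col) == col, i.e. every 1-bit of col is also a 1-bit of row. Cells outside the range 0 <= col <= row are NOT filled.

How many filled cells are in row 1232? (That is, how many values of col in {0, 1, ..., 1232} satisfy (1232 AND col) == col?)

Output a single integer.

1232 in binary = 10011010000
popcount(1232) = number of 1-bits in 10011010000 = 4
A col c satisfies (1232 AND c) == c iff every set bit of c is also set in 1232; each of the 4 set bits of 1232 can independently be on or off in c.
count = 2^4 = 16

Answer: 16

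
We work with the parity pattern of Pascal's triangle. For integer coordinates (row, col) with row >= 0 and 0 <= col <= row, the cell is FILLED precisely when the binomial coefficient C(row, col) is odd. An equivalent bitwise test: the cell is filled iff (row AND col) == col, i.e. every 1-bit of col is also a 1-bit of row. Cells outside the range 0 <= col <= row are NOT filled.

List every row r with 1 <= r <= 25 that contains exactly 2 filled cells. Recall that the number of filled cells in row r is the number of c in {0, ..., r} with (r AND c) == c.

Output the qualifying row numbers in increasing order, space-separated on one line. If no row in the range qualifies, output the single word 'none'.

Answer: 1 2 4 8 16

Derivation:
Row r has 2^popcount(r) filled cells, so we need popcount(r) = log2(2) = 1.
Scan r = 1..25 and keep those with exactly 1 one-bits:
r=1=1 popcount=1 -> KEEP
r=2=10 popcount=1 -> KEEP
r=3=11 popcount=2 -> skip
r=4=100 popcount=1 -> KEEP
r=5=101 popcount=2 -> skip
r=6=110 popcount=2 -> skip
r=7=111 popcount=3 -> skip
r=8=1000 popcount=1 -> KEEP
r=9=1001 popcount=2 -> skip
r=10=1010 popcount=2 -> skip
r=11=1011 popcount=3 -> skip
r=12=1100 popcount=2 -> skip
r=13=1101 popcount=3 -> skip
r=14=1110 popcount=3 -> skip
r=15=1111 popcount=4 -> skip
r=16=10000 popcount=1 -> KEEP
r=17=10001 popcount=2 -> skip
r=18=10010 popcount=2 -> skip
r=19=10011 popcount=3 -> skip
r=20=10100 popcount=2 -> skip
r=21=10101 popcount=3 -> skip
r=22=10110 popcount=3 -> skip
r=23=10111 popcount=4 -> skip
r=24=11000 popcount=2 -> skip
r=25=11001 popcount=3 -> skip
Kept rows: 1 2 4 8 16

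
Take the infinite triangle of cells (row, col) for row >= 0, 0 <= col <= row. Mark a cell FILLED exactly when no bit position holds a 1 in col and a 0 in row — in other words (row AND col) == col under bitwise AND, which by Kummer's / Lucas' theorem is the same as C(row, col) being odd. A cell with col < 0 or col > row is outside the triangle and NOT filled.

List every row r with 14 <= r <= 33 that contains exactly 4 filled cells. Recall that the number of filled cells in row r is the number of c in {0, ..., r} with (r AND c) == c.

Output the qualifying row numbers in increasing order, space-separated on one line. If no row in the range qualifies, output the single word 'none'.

Row r has 2^popcount(r) filled cells, so we need popcount(r) = log2(4) = 2.
Scan r = 14..33 and keep those with exactly 2 one-bits:
r=14=1110 popcount=3 -> skip
r=15=1111 popcount=4 -> skip
r=16=10000 popcount=1 -> skip
r=17=10001 popcount=2 -> KEEP
r=18=10010 popcount=2 -> KEEP
r=19=10011 popcount=3 -> skip
r=20=10100 popcount=2 -> KEEP
r=21=10101 popcount=3 -> skip
r=22=10110 popcount=3 -> skip
r=23=10111 popcount=4 -> skip
r=24=11000 popcount=2 -> KEEP
r=25=11001 popcount=3 -> skip
r=26=11010 popcount=3 -> skip
r=27=11011 popcount=4 -> skip
r=28=11100 popcount=3 -> skip
r=29=11101 popcount=4 -> skip
r=30=11110 popcount=4 -> skip
r=31=11111 popcount=5 -> skip
r=32=100000 popcount=1 -> skip
r=33=100001 popcount=2 -> KEEP
Kept rows: 17 18 20 24 33

Answer: 17 18 20 24 33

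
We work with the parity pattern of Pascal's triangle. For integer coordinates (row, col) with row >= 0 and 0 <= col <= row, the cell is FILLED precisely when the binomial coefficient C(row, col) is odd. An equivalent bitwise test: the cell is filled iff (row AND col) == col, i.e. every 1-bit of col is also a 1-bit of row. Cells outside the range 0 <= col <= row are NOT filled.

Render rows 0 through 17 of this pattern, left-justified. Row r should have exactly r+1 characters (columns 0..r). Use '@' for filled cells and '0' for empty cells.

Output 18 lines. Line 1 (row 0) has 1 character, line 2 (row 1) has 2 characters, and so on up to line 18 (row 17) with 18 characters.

Answer: @
@@
@0@
@@@@
@000@
@@00@@
@0@0@0@
@@@@@@@@
@0000000@
@@000000@@
@0@00000@0@
@@@@0000@@@@
@000@000@000@
@@00@@00@@00@@
@0@0@0@0@0@0@0@
@@@@@@@@@@@@@@@@
@000000000000000@
@@00000000000000@@

Derivation:
r0=0: @
r1=1: @@
r2=10: @0@
r3=11: @@@@
r4=100: @000@
r5=101: @@00@@
r6=110: @0@0@0@
r7=111: @@@@@@@@
r8=1000: @0000000@
r9=1001: @@000000@@
r10=1010: @0@00000@0@
r11=1011: @@@@0000@@@@
r12=1100: @000@000@000@
r13=1101: @@00@@00@@00@@
r14=1110: @0@0@0@0@0@0@0@
r15=1111: @@@@@@@@@@@@@@@@
r16=10000: @000000000000000@
r17=10001: @@00000000000000@@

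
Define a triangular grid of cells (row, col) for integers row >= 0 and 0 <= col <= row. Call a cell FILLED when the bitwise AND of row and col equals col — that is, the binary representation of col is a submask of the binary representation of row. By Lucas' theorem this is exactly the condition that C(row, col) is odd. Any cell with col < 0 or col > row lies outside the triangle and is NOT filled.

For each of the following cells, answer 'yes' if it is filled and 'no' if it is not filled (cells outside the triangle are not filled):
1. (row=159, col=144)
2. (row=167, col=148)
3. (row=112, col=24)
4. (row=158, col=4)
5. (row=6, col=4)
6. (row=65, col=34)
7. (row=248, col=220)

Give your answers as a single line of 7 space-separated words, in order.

Answer: yes no no yes yes no no

Derivation:
(159,144): row=0b10011111, col=0b10010000, row AND col = 0b10010000 = 144; 144 == 144 -> filled
(167,148): row=0b10100111, col=0b10010100, row AND col = 0b10000100 = 132; 132 != 148 -> empty
(112,24): row=0b1110000, col=0b11000, row AND col = 0b10000 = 16; 16 != 24 -> empty
(158,4): row=0b10011110, col=0b100, row AND col = 0b100 = 4; 4 == 4 -> filled
(6,4): row=0b110, col=0b100, row AND col = 0b100 = 4; 4 == 4 -> filled
(65,34): row=0b1000001, col=0b100010, row AND col = 0b0 = 0; 0 != 34 -> empty
(248,220): row=0b11111000, col=0b11011100, row AND col = 0b11011000 = 216; 216 != 220 -> empty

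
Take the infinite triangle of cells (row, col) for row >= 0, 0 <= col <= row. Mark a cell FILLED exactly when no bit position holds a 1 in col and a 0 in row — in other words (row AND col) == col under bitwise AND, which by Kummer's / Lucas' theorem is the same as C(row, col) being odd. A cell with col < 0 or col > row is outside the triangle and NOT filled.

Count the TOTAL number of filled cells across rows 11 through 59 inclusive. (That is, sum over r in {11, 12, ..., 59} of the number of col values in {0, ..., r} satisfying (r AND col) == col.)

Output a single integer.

Answer: 548

Derivation:
r11=1011 pc3: +8 =8
r12=1100 pc2: +4 =12
r13=1101 pc3: +8 =20
r14=1110 pc3: +8 =28
r15=1111 pc4: +16 =44
r16=10000 pc1: +2 =46
r17=10001 pc2: +4 =50
r18=10010 pc2: +4 =54
r19=10011 pc3: +8 =62
r20=10100 pc2: +4 =66
r21=10101 pc3: +8 =74
r22=10110 pc3: +8 =82
r23=10111 pc4: +16 =98
r24=11000 pc2: +4 =102
r25=11001 pc3: +8 =110
r26=11010 pc3: +8 =118
r27=11011 pc4: +16 =134
r28=11100 pc3: +8 =142
r29=11101 pc4: +16 =158
r30=11110 pc4: +16 =174
r31=11111 pc5: +32 =206
r32=100000 pc1: +2 =208
r33=100001 pc2: +4 =212
r34=100010 pc2: +4 =216
r35=100011 pc3: +8 =224
r36=100100 pc2: +4 =228
r37=100101 pc3: +8 =236
r38=100110 pc3: +8 =244
r39=100111 pc4: +16 =260
r40=101000 pc2: +4 =264
r41=101001 pc3: +8 =272
r42=101010 pc3: +8 =280
r43=101011 pc4: +16 =296
r44=101100 pc3: +8 =304
r45=101101 pc4: +16 =320
r46=101110 pc4: +16 =336
r47=101111 pc5: +32 =368
r48=110000 pc2: +4 =372
r49=110001 pc3: +8 =380
r50=110010 pc3: +8 =388
r51=110011 pc4: +16 =404
r52=110100 pc3: +8 =412
r53=110101 pc4: +16 =428
r54=110110 pc4: +16 =444
r55=110111 pc5: +32 =476
r56=111000 pc3: +8 =484
r57=111001 pc4: +16 =500
r58=111010 pc4: +16 =516
r59=111011 pc5: +32 =548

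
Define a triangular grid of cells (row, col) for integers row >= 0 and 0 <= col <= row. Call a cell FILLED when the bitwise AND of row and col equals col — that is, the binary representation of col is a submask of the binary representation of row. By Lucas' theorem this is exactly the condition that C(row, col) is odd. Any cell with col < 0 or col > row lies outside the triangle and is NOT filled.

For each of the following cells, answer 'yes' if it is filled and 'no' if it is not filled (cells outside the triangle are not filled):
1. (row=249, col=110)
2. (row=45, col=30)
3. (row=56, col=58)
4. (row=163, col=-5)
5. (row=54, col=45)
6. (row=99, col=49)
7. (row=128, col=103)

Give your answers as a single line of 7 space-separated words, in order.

(249,110): row=0b11111001, col=0b1101110, row AND col = 0b1101000 = 104; 104 != 110 -> empty
(45,30): row=0b101101, col=0b11110, row AND col = 0b1100 = 12; 12 != 30 -> empty
(56,58): col outside [0, 56] -> not filled
(163,-5): col outside [0, 163] -> not filled
(54,45): row=0b110110, col=0b101101, row AND col = 0b100100 = 36; 36 != 45 -> empty
(99,49): row=0b1100011, col=0b110001, row AND col = 0b100001 = 33; 33 != 49 -> empty
(128,103): row=0b10000000, col=0b1100111, row AND col = 0b0 = 0; 0 != 103 -> empty

Answer: no no no no no no no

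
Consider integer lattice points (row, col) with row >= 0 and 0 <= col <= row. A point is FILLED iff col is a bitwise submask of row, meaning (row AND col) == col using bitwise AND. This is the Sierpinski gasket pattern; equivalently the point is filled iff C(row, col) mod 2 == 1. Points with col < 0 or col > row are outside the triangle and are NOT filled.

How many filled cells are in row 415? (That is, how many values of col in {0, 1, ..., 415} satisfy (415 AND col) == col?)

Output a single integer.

415 in binary = 110011111
popcount(415) = number of 1-bits in 110011111 = 7
A col c satisfies (415 AND c) == c iff every set bit of c is also set in 415; each of the 7 set bits of 415 can independently be on or off in c.
count = 2^7 = 128

Answer: 128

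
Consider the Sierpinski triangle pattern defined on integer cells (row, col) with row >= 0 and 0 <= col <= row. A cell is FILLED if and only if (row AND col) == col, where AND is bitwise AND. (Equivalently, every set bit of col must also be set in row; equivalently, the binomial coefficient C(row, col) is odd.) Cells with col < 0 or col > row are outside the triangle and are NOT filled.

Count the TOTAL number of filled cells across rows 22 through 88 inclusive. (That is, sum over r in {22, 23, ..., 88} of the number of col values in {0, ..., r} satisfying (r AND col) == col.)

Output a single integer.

Answer: 896

Derivation:
r22=10110 pc3: +8 =8
r23=10111 pc4: +16 =24
r24=11000 pc2: +4 =28
r25=11001 pc3: +8 =36
r26=11010 pc3: +8 =44
r27=11011 pc4: +16 =60
r28=11100 pc3: +8 =68
r29=11101 pc4: +16 =84
r30=11110 pc4: +16 =100
r31=11111 pc5: +32 =132
r32=100000 pc1: +2 =134
r33=100001 pc2: +4 =138
r34=100010 pc2: +4 =142
r35=100011 pc3: +8 =150
r36=100100 pc2: +4 =154
r37=100101 pc3: +8 =162
r38=100110 pc3: +8 =170
r39=100111 pc4: +16 =186
r40=101000 pc2: +4 =190
r41=101001 pc3: +8 =198
r42=101010 pc3: +8 =206
r43=101011 pc4: +16 =222
r44=101100 pc3: +8 =230
r45=101101 pc4: +16 =246
r46=101110 pc4: +16 =262
r47=101111 pc5: +32 =294
r48=110000 pc2: +4 =298
r49=110001 pc3: +8 =306
r50=110010 pc3: +8 =314
r51=110011 pc4: +16 =330
r52=110100 pc3: +8 =338
r53=110101 pc4: +16 =354
r54=110110 pc4: +16 =370
r55=110111 pc5: +32 =402
r56=111000 pc3: +8 =410
r57=111001 pc4: +16 =426
r58=111010 pc4: +16 =442
r59=111011 pc5: +32 =474
r60=111100 pc4: +16 =490
r61=111101 pc5: +32 =522
r62=111110 pc5: +32 =554
r63=111111 pc6: +64 =618
r64=1000000 pc1: +2 =620
r65=1000001 pc2: +4 =624
r66=1000010 pc2: +4 =628
r67=1000011 pc3: +8 =636
r68=1000100 pc2: +4 =640
r69=1000101 pc3: +8 =648
r70=1000110 pc3: +8 =656
r71=1000111 pc4: +16 =672
r72=1001000 pc2: +4 =676
r73=1001001 pc3: +8 =684
r74=1001010 pc3: +8 =692
r75=1001011 pc4: +16 =708
r76=1001100 pc3: +8 =716
r77=1001101 pc4: +16 =732
r78=1001110 pc4: +16 =748
r79=1001111 pc5: +32 =780
r80=1010000 pc2: +4 =784
r81=1010001 pc3: +8 =792
r82=1010010 pc3: +8 =800
r83=1010011 pc4: +16 =816
r84=1010100 pc3: +8 =824
r85=1010101 pc4: +16 =840
r86=1010110 pc4: +16 =856
r87=1010111 pc5: +32 =888
r88=1011000 pc3: +8 =896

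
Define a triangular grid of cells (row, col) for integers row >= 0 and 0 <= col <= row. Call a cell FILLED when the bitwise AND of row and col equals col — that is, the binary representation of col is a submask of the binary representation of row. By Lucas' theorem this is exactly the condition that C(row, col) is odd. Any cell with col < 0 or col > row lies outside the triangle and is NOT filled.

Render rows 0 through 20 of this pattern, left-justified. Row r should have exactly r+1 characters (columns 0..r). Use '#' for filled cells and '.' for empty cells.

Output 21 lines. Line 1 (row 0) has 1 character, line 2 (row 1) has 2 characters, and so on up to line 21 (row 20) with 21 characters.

Answer: #
##
#.#
####
#...#
##..##
#.#.#.#
########
#.......#
##......##
#.#.....#.#
####....####
#...#...#...#
##..##..##..##
#.#.#.#.#.#.#.#
################
#...............#
##..............##
#.#.............#.#
####............####
#...#...........#...#

Derivation:
r0=0: #
r1=1: ##
r2=10: #.#
r3=11: ####
r4=100: #...#
r5=101: ##..##
r6=110: #.#.#.#
r7=111: ########
r8=1000: #.......#
r9=1001: ##......##
r10=1010: #.#.....#.#
r11=1011: ####....####
r12=1100: #...#...#...#
r13=1101: ##..##..##..##
r14=1110: #.#.#.#.#.#.#.#
r15=1111: ################
r16=10000: #...............#
r17=10001: ##..............##
r18=10010: #.#.............#.#
r19=10011: ####............####
r20=10100: #...#...........#...#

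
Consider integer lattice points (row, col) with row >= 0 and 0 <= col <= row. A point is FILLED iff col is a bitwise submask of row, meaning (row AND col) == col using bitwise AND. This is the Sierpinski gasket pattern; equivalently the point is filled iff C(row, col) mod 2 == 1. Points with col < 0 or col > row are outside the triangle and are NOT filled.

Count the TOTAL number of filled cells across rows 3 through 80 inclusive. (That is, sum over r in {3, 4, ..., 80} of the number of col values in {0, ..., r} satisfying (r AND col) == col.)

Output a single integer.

Answer: 890

Derivation:
r3=11 pc2: +4 =4
r4=100 pc1: +2 =6
r5=101 pc2: +4 =10
r6=110 pc2: +4 =14
r7=111 pc3: +8 =22
r8=1000 pc1: +2 =24
r9=1001 pc2: +4 =28
r10=1010 pc2: +4 =32
r11=1011 pc3: +8 =40
r12=1100 pc2: +4 =44
r13=1101 pc3: +8 =52
r14=1110 pc3: +8 =60
r15=1111 pc4: +16 =76
r16=10000 pc1: +2 =78
r17=10001 pc2: +4 =82
r18=10010 pc2: +4 =86
r19=10011 pc3: +8 =94
r20=10100 pc2: +4 =98
r21=10101 pc3: +8 =106
r22=10110 pc3: +8 =114
r23=10111 pc4: +16 =130
r24=11000 pc2: +4 =134
r25=11001 pc3: +8 =142
r26=11010 pc3: +8 =150
r27=11011 pc4: +16 =166
r28=11100 pc3: +8 =174
r29=11101 pc4: +16 =190
r30=11110 pc4: +16 =206
r31=11111 pc5: +32 =238
r32=100000 pc1: +2 =240
r33=100001 pc2: +4 =244
r34=100010 pc2: +4 =248
r35=100011 pc3: +8 =256
r36=100100 pc2: +4 =260
r37=100101 pc3: +8 =268
r38=100110 pc3: +8 =276
r39=100111 pc4: +16 =292
r40=101000 pc2: +4 =296
r41=101001 pc3: +8 =304
r42=101010 pc3: +8 =312
r43=101011 pc4: +16 =328
r44=101100 pc3: +8 =336
r45=101101 pc4: +16 =352
r46=101110 pc4: +16 =368
r47=101111 pc5: +32 =400
r48=110000 pc2: +4 =404
r49=110001 pc3: +8 =412
r50=110010 pc3: +8 =420
r51=110011 pc4: +16 =436
r52=110100 pc3: +8 =444
r53=110101 pc4: +16 =460
r54=110110 pc4: +16 =476
r55=110111 pc5: +32 =508
r56=111000 pc3: +8 =516
r57=111001 pc4: +16 =532
r58=111010 pc4: +16 =548
r59=111011 pc5: +32 =580
r60=111100 pc4: +16 =596
r61=111101 pc5: +32 =628
r62=111110 pc5: +32 =660
r63=111111 pc6: +64 =724
r64=1000000 pc1: +2 =726
r65=1000001 pc2: +4 =730
r66=1000010 pc2: +4 =734
r67=1000011 pc3: +8 =742
r68=1000100 pc2: +4 =746
r69=1000101 pc3: +8 =754
r70=1000110 pc3: +8 =762
r71=1000111 pc4: +16 =778
r72=1001000 pc2: +4 =782
r73=1001001 pc3: +8 =790
r74=1001010 pc3: +8 =798
r75=1001011 pc4: +16 =814
r76=1001100 pc3: +8 =822
r77=1001101 pc4: +16 =838
r78=1001110 pc4: +16 =854
r79=1001111 pc5: +32 =886
r80=1010000 pc2: +4 =890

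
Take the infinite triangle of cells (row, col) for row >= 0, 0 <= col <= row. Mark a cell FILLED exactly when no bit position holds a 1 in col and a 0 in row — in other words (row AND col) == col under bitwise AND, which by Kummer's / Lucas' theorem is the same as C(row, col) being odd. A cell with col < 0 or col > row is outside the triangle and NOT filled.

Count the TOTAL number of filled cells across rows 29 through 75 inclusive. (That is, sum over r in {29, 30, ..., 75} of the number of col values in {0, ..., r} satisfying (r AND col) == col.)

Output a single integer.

r29=11101 pc4: +16 =16
r30=11110 pc4: +16 =32
r31=11111 pc5: +32 =64
r32=100000 pc1: +2 =66
r33=100001 pc2: +4 =70
r34=100010 pc2: +4 =74
r35=100011 pc3: +8 =82
r36=100100 pc2: +4 =86
r37=100101 pc3: +8 =94
r38=100110 pc3: +8 =102
r39=100111 pc4: +16 =118
r40=101000 pc2: +4 =122
r41=101001 pc3: +8 =130
r42=101010 pc3: +8 =138
r43=101011 pc4: +16 =154
r44=101100 pc3: +8 =162
r45=101101 pc4: +16 =178
r46=101110 pc4: +16 =194
r47=101111 pc5: +32 =226
r48=110000 pc2: +4 =230
r49=110001 pc3: +8 =238
r50=110010 pc3: +8 =246
r51=110011 pc4: +16 =262
r52=110100 pc3: +8 =270
r53=110101 pc4: +16 =286
r54=110110 pc4: +16 =302
r55=110111 pc5: +32 =334
r56=111000 pc3: +8 =342
r57=111001 pc4: +16 =358
r58=111010 pc4: +16 =374
r59=111011 pc5: +32 =406
r60=111100 pc4: +16 =422
r61=111101 pc5: +32 =454
r62=111110 pc5: +32 =486
r63=111111 pc6: +64 =550
r64=1000000 pc1: +2 =552
r65=1000001 pc2: +4 =556
r66=1000010 pc2: +4 =560
r67=1000011 pc3: +8 =568
r68=1000100 pc2: +4 =572
r69=1000101 pc3: +8 =580
r70=1000110 pc3: +8 =588
r71=1000111 pc4: +16 =604
r72=1001000 pc2: +4 =608
r73=1001001 pc3: +8 =616
r74=1001010 pc3: +8 =624
r75=1001011 pc4: +16 =640

Answer: 640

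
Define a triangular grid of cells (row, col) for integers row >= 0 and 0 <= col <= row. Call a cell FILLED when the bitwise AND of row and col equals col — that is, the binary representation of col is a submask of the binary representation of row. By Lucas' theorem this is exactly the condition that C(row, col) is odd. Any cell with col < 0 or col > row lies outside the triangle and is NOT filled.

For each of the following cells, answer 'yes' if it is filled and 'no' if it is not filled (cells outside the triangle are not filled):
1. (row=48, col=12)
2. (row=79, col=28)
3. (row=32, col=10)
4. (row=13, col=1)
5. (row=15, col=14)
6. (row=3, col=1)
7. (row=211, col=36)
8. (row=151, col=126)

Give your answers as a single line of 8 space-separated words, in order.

Answer: no no no yes yes yes no no

Derivation:
(48,12): row=0b110000, col=0b1100, row AND col = 0b0 = 0; 0 != 12 -> empty
(79,28): row=0b1001111, col=0b11100, row AND col = 0b1100 = 12; 12 != 28 -> empty
(32,10): row=0b100000, col=0b1010, row AND col = 0b0 = 0; 0 != 10 -> empty
(13,1): row=0b1101, col=0b1, row AND col = 0b1 = 1; 1 == 1 -> filled
(15,14): row=0b1111, col=0b1110, row AND col = 0b1110 = 14; 14 == 14 -> filled
(3,1): row=0b11, col=0b1, row AND col = 0b1 = 1; 1 == 1 -> filled
(211,36): row=0b11010011, col=0b100100, row AND col = 0b0 = 0; 0 != 36 -> empty
(151,126): row=0b10010111, col=0b1111110, row AND col = 0b10110 = 22; 22 != 126 -> empty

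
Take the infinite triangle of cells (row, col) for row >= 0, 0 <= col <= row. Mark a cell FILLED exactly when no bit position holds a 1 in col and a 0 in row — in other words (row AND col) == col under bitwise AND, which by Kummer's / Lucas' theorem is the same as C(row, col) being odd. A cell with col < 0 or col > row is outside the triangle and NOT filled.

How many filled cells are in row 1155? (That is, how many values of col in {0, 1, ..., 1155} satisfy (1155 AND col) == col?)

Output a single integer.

1155 in binary = 10010000011
popcount(1155) = number of 1-bits in 10010000011 = 4
A col c satisfies (1155 AND c) == c iff every set bit of c is also set in 1155; each of the 4 set bits of 1155 can independently be on or off in c.
count = 2^4 = 16

Answer: 16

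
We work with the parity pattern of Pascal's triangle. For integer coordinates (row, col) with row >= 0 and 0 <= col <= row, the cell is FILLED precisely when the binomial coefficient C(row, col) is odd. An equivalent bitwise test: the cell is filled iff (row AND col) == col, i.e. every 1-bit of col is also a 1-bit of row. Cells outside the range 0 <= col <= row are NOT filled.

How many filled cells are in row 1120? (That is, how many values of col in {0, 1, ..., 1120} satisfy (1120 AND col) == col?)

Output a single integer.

1120 in binary = 10001100000
popcount(1120) = number of 1-bits in 10001100000 = 3
A col c satisfies (1120 AND c) == c iff every set bit of c is also set in 1120; each of the 3 set bits of 1120 can independently be on or off in c.
count = 2^3 = 8

Answer: 8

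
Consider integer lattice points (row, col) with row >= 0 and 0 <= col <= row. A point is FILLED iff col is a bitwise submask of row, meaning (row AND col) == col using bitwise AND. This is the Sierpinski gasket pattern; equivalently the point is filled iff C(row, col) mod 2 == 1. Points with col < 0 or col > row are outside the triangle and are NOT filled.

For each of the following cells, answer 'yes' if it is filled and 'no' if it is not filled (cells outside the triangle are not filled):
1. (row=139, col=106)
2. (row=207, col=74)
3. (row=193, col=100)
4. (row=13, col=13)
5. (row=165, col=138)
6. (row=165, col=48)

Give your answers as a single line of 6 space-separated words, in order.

(139,106): row=0b10001011, col=0b1101010, row AND col = 0b1010 = 10; 10 != 106 -> empty
(207,74): row=0b11001111, col=0b1001010, row AND col = 0b1001010 = 74; 74 == 74 -> filled
(193,100): row=0b11000001, col=0b1100100, row AND col = 0b1000000 = 64; 64 != 100 -> empty
(13,13): row=0b1101, col=0b1101, row AND col = 0b1101 = 13; 13 == 13 -> filled
(165,138): row=0b10100101, col=0b10001010, row AND col = 0b10000000 = 128; 128 != 138 -> empty
(165,48): row=0b10100101, col=0b110000, row AND col = 0b100000 = 32; 32 != 48 -> empty

Answer: no yes no yes no no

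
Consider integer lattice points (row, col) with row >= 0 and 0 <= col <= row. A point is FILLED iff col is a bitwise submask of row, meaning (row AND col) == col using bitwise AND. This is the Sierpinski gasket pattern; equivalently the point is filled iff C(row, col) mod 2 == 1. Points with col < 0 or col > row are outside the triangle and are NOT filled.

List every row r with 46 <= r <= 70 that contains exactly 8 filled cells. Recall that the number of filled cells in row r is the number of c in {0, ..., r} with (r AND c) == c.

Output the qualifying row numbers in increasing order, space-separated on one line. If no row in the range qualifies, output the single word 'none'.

Row r has 2^popcount(r) filled cells, so we need popcount(r) = log2(8) = 3.
Scan r = 46..70 and keep those with exactly 3 one-bits:
r=46=101110 popcount=4 -> skip
r=47=101111 popcount=5 -> skip
r=48=110000 popcount=2 -> skip
r=49=110001 popcount=3 -> KEEP
r=50=110010 popcount=3 -> KEEP
r=51=110011 popcount=4 -> skip
r=52=110100 popcount=3 -> KEEP
r=53=110101 popcount=4 -> skip
r=54=110110 popcount=4 -> skip
r=55=110111 popcount=5 -> skip
r=56=111000 popcount=3 -> KEEP
r=57=111001 popcount=4 -> skip
r=58=111010 popcount=4 -> skip
r=59=111011 popcount=5 -> skip
r=60=111100 popcount=4 -> skip
r=61=111101 popcount=5 -> skip
r=62=111110 popcount=5 -> skip
r=63=111111 popcount=6 -> skip
r=64=1000000 popcount=1 -> skip
r=65=1000001 popcount=2 -> skip
r=66=1000010 popcount=2 -> skip
r=67=1000011 popcount=3 -> KEEP
r=68=1000100 popcount=2 -> skip
r=69=1000101 popcount=3 -> KEEP
r=70=1000110 popcount=3 -> KEEP
Kept rows: 49 50 52 56 67 69 70

Answer: 49 50 52 56 67 69 70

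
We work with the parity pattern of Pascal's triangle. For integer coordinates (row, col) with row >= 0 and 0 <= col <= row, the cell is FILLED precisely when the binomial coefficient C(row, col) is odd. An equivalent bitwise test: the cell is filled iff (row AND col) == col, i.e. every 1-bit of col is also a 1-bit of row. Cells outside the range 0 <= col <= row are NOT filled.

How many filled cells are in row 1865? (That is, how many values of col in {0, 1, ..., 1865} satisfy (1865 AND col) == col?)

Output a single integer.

Answer: 64

Derivation:
1865 in binary = 11101001001
popcount(1865) = number of 1-bits in 11101001001 = 6
A col c satisfies (1865 AND c) == c iff every set bit of c is also set in 1865; each of the 6 set bits of 1865 can independently be on or off in c.
count = 2^6 = 64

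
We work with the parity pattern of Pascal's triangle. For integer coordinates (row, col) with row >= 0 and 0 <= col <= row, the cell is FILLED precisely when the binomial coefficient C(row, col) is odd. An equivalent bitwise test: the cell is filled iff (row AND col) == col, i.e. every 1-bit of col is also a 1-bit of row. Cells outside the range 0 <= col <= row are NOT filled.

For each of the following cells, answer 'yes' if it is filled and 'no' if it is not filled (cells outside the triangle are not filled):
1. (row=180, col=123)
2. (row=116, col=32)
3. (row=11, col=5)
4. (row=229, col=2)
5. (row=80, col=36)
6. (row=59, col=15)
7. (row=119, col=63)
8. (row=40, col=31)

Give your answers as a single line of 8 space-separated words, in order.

Answer: no yes no no no no no no

Derivation:
(180,123): row=0b10110100, col=0b1111011, row AND col = 0b110000 = 48; 48 != 123 -> empty
(116,32): row=0b1110100, col=0b100000, row AND col = 0b100000 = 32; 32 == 32 -> filled
(11,5): row=0b1011, col=0b101, row AND col = 0b1 = 1; 1 != 5 -> empty
(229,2): row=0b11100101, col=0b10, row AND col = 0b0 = 0; 0 != 2 -> empty
(80,36): row=0b1010000, col=0b100100, row AND col = 0b0 = 0; 0 != 36 -> empty
(59,15): row=0b111011, col=0b1111, row AND col = 0b1011 = 11; 11 != 15 -> empty
(119,63): row=0b1110111, col=0b111111, row AND col = 0b110111 = 55; 55 != 63 -> empty
(40,31): row=0b101000, col=0b11111, row AND col = 0b1000 = 8; 8 != 31 -> empty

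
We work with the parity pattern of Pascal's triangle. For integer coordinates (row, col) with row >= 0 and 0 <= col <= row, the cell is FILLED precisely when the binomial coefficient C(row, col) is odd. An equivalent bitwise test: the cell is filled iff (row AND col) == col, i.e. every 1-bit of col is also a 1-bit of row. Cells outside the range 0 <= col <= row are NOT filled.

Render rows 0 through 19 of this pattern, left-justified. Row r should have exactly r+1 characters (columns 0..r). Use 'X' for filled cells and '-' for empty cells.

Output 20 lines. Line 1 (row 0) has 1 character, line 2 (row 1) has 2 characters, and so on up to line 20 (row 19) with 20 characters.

Answer: X
XX
X-X
XXXX
X---X
XX--XX
X-X-X-X
XXXXXXXX
X-------X
XX------XX
X-X-----X-X
XXXX----XXXX
X---X---X---X
XX--XX--XX--XX
X-X-X-X-X-X-X-X
XXXXXXXXXXXXXXXX
X---------------X
XX--------------XX
X-X-------------X-X
XXXX------------XXXX

Derivation:
r0=0: X
r1=1: XX
r2=10: X-X
r3=11: XXXX
r4=100: X---X
r5=101: XX--XX
r6=110: X-X-X-X
r7=111: XXXXXXXX
r8=1000: X-------X
r9=1001: XX------XX
r10=1010: X-X-----X-X
r11=1011: XXXX----XXXX
r12=1100: X---X---X---X
r13=1101: XX--XX--XX--XX
r14=1110: X-X-X-X-X-X-X-X
r15=1111: XXXXXXXXXXXXXXXX
r16=10000: X---------------X
r17=10001: XX--------------XX
r18=10010: X-X-------------X-X
r19=10011: XXXX------------XXXX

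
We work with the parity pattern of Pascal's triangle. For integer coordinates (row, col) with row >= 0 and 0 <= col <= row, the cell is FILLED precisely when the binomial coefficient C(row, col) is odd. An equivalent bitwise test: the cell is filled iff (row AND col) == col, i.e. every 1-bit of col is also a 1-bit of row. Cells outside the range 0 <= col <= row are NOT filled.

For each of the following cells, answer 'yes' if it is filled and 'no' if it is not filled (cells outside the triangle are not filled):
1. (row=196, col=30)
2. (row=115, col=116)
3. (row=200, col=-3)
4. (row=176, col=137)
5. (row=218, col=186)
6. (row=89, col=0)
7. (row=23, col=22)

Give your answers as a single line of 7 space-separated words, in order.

Answer: no no no no no yes yes

Derivation:
(196,30): row=0b11000100, col=0b11110, row AND col = 0b100 = 4; 4 != 30 -> empty
(115,116): col outside [0, 115] -> not filled
(200,-3): col outside [0, 200] -> not filled
(176,137): row=0b10110000, col=0b10001001, row AND col = 0b10000000 = 128; 128 != 137 -> empty
(218,186): row=0b11011010, col=0b10111010, row AND col = 0b10011010 = 154; 154 != 186 -> empty
(89,0): row=0b1011001, col=0b0, row AND col = 0b0 = 0; 0 == 0 -> filled
(23,22): row=0b10111, col=0b10110, row AND col = 0b10110 = 22; 22 == 22 -> filled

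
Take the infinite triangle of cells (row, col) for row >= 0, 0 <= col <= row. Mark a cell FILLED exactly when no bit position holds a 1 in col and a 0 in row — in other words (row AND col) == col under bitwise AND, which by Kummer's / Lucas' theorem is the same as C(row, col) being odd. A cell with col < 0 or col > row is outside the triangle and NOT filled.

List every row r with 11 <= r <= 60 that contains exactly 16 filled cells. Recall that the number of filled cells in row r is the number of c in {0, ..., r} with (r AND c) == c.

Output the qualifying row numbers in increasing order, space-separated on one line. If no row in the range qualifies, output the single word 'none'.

Row r has 2^popcount(r) filled cells, so we need popcount(r) = log2(16) = 4.
Scan r = 11..60 and keep those with exactly 4 one-bits:
r=11=1011 popcount=3 -> skip
r=12=1100 popcount=2 -> skip
r=13=1101 popcount=3 -> skip
r=14=1110 popcount=3 -> skip
r=15=1111 popcount=4 -> KEEP
r=16=10000 popcount=1 -> skip
r=17=10001 popcount=2 -> skip
r=18=10010 popcount=2 -> skip
r=19=10011 popcount=3 -> skip
r=20=10100 popcount=2 -> skip
r=21=10101 popcount=3 -> skip
r=22=10110 popcount=3 -> skip
r=23=10111 popcount=4 -> KEEP
r=24=11000 popcount=2 -> skip
r=25=11001 popcount=3 -> skip
r=26=11010 popcount=3 -> skip
r=27=11011 popcount=4 -> KEEP
r=28=11100 popcount=3 -> skip
r=29=11101 popcount=4 -> KEEP
r=30=11110 popcount=4 -> KEEP
r=31=11111 popcount=5 -> skip
r=32=100000 popcount=1 -> skip
r=33=100001 popcount=2 -> skip
r=34=100010 popcount=2 -> skip
r=35=100011 popcount=3 -> skip
r=36=100100 popcount=2 -> skip
r=37=100101 popcount=3 -> skip
r=38=100110 popcount=3 -> skip
r=39=100111 popcount=4 -> KEEP
r=40=101000 popcount=2 -> skip
r=41=101001 popcount=3 -> skip
r=42=101010 popcount=3 -> skip
r=43=101011 popcount=4 -> KEEP
r=44=101100 popcount=3 -> skip
r=45=101101 popcount=4 -> KEEP
r=46=101110 popcount=4 -> KEEP
r=47=101111 popcount=5 -> skip
r=48=110000 popcount=2 -> skip
r=49=110001 popcount=3 -> skip
r=50=110010 popcount=3 -> skip
r=51=110011 popcount=4 -> KEEP
r=52=110100 popcount=3 -> skip
r=53=110101 popcount=4 -> KEEP
r=54=110110 popcount=4 -> KEEP
r=55=110111 popcount=5 -> skip
r=56=111000 popcount=3 -> skip
r=57=111001 popcount=4 -> KEEP
r=58=111010 popcount=4 -> KEEP
r=59=111011 popcount=5 -> skip
r=60=111100 popcount=4 -> KEEP
Kept rows: 15 23 27 29 30 39 43 45 46 51 53 54 57 58 60

Answer: 15 23 27 29 30 39 43 45 46 51 53 54 57 58 60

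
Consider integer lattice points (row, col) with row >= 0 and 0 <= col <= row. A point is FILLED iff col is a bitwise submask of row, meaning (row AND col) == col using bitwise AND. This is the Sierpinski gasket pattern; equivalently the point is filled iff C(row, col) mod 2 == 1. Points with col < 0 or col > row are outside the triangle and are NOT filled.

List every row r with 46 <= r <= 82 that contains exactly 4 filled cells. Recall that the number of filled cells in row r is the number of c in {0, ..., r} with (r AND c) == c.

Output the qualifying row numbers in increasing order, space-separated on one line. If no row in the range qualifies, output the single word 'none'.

Answer: 48 65 66 68 72 80

Derivation:
Row r has 2^popcount(r) filled cells, so we need popcount(r) = log2(4) = 2.
Scan r = 46..82 and keep those with exactly 2 one-bits:
r=46=101110 popcount=4 -> skip
r=47=101111 popcount=5 -> skip
r=48=110000 popcount=2 -> KEEP
r=49=110001 popcount=3 -> skip
r=50=110010 popcount=3 -> skip
r=51=110011 popcount=4 -> skip
r=52=110100 popcount=3 -> skip
r=53=110101 popcount=4 -> skip
r=54=110110 popcount=4 -> skip
r=55=110111 popcount=5 -> skip
r=56=111000 popcount=3 -> skip
r=57=111001 popcount=4 -> skip
r=58=111010 popcount=4 -> skip
r=59=111011 popcount=5 -> skip
r=60=111100 popcount=4 -> skip
r=61=111101 popcount=5 -> skip
r=62=111110 popcount=5 -> skip
r=63=111111 popcount=6 -> skip
r=64=1000000 popcount=1 -> skip
r=65=1000001 popcount=2 -> KEEP
r=66=1000010 popcount=2 -> KEEP
r=67=1000011 popcount=3 -> skip
r=68=1000100 popcount=2 -> KEEP
r=69=1000101 popcount=3 -> skip
r=70=1000110 popcount=3 -> skip
r=71=1000111 popcount=4 -> skip
r=72=1001000 popcount=2 -> KEEP
r=73=1001001 popcount=3 -> skip
r=74=1001010 popcount=3 -> skip
r=75=1001011 popcount=4 -> skip
r=76=1001100 popcount=3 -> skip
r=77=1001101 popcount=4 -> skip
r=78=1001110 popcount=4 -> skip
r=79=1001111 popcount=5 -> skip
r=80=1010000 popcount=2 -> KEEP
r=81=1010001 popcount=3 -> skip
r=82=1010010 popcount=3 -> skip
Kept rows: 48 65 66 68 72 80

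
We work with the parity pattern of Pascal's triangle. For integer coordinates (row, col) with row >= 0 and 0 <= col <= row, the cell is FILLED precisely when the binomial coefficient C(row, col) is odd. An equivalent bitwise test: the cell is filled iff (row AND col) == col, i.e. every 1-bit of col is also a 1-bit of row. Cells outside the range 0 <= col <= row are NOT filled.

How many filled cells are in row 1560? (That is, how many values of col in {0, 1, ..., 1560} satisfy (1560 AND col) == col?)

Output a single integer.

1560 in binary = 11000011000
popcount(1560) = number of 1-bits in 11000011000 = 4
A col c satisfies (1560 AND c) == c iff every set bit of c is also set in 1560; each of the 4 set bits of 1560 can independently be on or off in c.
count = 2^4 = 16

Answer: 16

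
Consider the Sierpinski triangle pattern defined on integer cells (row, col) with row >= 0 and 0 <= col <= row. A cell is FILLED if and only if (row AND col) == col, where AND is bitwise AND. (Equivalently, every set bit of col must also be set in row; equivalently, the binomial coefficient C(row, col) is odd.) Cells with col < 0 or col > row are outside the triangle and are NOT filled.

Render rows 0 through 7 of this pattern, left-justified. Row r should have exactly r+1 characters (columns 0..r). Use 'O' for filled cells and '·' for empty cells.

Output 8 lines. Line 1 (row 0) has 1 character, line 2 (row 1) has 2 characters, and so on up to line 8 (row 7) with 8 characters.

Answer: O
OO
O·O
OOOO
O···O
OO··OO
O·O·O·O
OOOOOOOO

Derivation:
r0=0: O
r1=1: OO
r2=10: O·O
r3=11: OOOO
r4=100: O···O
r5=101: OO··OO
r6=110: O·O·O·O
r7=111: OOOOOOOO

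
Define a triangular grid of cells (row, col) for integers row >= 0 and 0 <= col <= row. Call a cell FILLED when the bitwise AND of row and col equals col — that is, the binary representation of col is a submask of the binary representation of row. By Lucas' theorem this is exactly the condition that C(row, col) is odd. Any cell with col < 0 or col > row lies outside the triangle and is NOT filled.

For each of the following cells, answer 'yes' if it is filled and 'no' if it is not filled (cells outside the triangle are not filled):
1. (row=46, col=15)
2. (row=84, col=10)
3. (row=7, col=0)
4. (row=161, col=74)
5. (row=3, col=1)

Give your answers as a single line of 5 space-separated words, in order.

Answer: no no yes no yes

Derivation:
(46,15): row=0b101110, col=0b1111, row AND col = 0b1110 = 14; 14 != 15 -> empty
(84,10): row=0b1010100, col=0b1010, row AND col = 0b0 = 0; 0 != 10 -> empty
(7,0): row=0b111, col=0b0, row AND col = 0b0 = 0; 0 == 0 -> filled
(161,74): row=0b10100001, col=0b1001010, row AND col = 0b0 = 0; 0 != 74 -> empty
(3,1): row=0b11, col=0b1, row AND col = 0b1 = 1; 1 == 1 -> filled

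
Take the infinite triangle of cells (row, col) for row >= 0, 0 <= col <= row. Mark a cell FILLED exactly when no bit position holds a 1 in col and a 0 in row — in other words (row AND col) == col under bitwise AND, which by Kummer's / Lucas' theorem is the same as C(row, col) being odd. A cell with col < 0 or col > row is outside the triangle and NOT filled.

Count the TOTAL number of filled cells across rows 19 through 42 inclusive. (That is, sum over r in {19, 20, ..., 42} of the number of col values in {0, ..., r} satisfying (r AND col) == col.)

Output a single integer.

Answer: 226

Derivation:
r19=10011 pc3: +8 =8
r20=10100 pc2: +4 =12
r21=10101 pc3: +8 =20
r22=10110 pc3: +8 =28
r23=10111 pc4: +16 =44
r24=11000 pc2: +4 =48
r25=11001 pc3: +8 =56
r26=11010 pc3: +8 =64
r27=11011 pc4: +16 =80
r28=11100 pc3: +8 =88
r29=11101 pc4: +16 =104
r30=11110 pc4: +16 =120
r31=11111 pc5: +32 =152
r32=100000 pc1: +2 =154
r33=100001 pc2: +4 =158
r34=100010 pc2: +4 =162
r35=100011 pc3: +8 =170
r36=100100 pc2: +4 =174
r37=100101 pc3: +8 =182
r38=100110 pc3: +8 =190
r39=100111 pc4: +16 =206
r40=101000 pc2: +4 =210
r41=101001 pc3: +8 =218
r42=101010 pc3: +8 =226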